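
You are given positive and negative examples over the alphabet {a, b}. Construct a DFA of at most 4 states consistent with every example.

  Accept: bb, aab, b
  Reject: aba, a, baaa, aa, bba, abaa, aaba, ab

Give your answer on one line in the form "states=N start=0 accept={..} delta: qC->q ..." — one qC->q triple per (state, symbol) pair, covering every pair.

states=3 start=0 accept={0} delta: 0a->1 0b->0 1a->2 1b->1 2a->1 2b->0

State merging on the prefix tree: take the shortest (then alphabetical) example prefix whose next move is undefined and point that move at state 0, else 1, else 2, ...; a target is out if some Accept/Reject pair would then sit in one state with the same input left (inseparable). If every existing state is out, open a new one.
a: 0a undefined. 0a->0: no, aab/ab meet in 0 with "b" left. Open state 1: 0a->1.
b: 0b undefined. 0b->0: ok.
aa: 1a undefined. 1a->0: no, bb/aa meet in 0. 1a->1: no, aab/ab meet in 1 with "b" left. Open state 2: 1a->2.
ab: 1b undefined. 1b->0: no, bb/ab meet in 0. 1b->1: ok.
aab: 2b undefined. 2b->0: ok.
abaa: 2a undefined. 2a->0: no, bb/baaa meet in 0. 2a->1: ok.
All examples now run through 3 states with every (state, symbol) defined. Accept strings end in {0}, Reject strings end in {1,2}; accept={0}.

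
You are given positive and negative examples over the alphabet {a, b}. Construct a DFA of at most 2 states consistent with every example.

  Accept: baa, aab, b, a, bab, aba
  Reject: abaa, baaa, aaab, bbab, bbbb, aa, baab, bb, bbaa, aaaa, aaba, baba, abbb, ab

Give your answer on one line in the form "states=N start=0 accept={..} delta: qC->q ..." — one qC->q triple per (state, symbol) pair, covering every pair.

State merging on the prefix tree: take the shortest (then alphabetical) example prefix whose next move is undefined and point that move at state 0, else 1, else 2, ...; a target is out if some Accept/Reject pair would then sit in one state with the same input left (inseparable). If every existing state is out, open a new one.
a: 0a undefined. 0a->0: no, baa/abaa meet in 0 with "baa" left. Open state 1: 0a->1.
b: 0b undefined. 0b->0: no, baa/aa meet in 1 with "a" left. 0b->1: ok.
aa: 1a undefined. 1a->0: ok.
ab: 1b undefined. 1b->0: ok.
All examples now run through 2 states with every (state, symbol) defined. Accept strings end in {1}, Reject strings end in {0}; accept={1}.

states=2 start=0 accept={1} delta: 0a->1 0b->1 1a->0 1b->0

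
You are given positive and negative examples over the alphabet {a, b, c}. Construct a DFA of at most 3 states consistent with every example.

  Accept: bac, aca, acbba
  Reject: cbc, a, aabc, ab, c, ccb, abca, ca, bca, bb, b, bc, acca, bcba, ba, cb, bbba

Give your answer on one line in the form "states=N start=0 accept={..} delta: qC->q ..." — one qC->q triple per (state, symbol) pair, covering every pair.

Fold the examples into a partial DFA from state 0: repeatedly fix the first undefined (state, symbol) met by the shortest-then-alphabetical prefix, trying targets in increasing order and rejecting any under which an Accept and a Reject string meet in one state with the same remainder; add a state when all current targets are rejected. Accepting states are where Accept strings end.
a: 0a undefined. 0a->0: no, aca/ca meet in 0 with "ca" left. Open state 1: 0a->1.
b: 0b undefined. 0b->0: ok.
c: 0c undefined. 0c->0: ok.
aa: 1a undefined. 1a->0: ok.
ab: 1b undefined. 1b->0: ok.
ac: 1c undefined. 1c->0: no, bac/cbc meet in 0. 1c->1: no, bac/a meet in 1. Open state 2: 1c->2.
aca: 2a undefined. 2a->0: no, aca/cbc meet in 0. 2a->1: no, aca/a meet in 1. 2a->2: ok.
acb: 2b undefined. 2b->0: no, acbba/a meet in 1. 2b->1: no, acbba/a meet in 1. 2b->2: ok.
acc: 2c undefined. 2c->0: ok.
All examples now run through 3 states with every (state, symbol) defined. Accept strings end in {2}, Reject strings end in {0,1}; accept={2}.

states=3 start=0 accept={2} delta: 0a->1 0b->0 0c->0 1a->0 1b->0 1c->2 2a->2 2b->2 2c->0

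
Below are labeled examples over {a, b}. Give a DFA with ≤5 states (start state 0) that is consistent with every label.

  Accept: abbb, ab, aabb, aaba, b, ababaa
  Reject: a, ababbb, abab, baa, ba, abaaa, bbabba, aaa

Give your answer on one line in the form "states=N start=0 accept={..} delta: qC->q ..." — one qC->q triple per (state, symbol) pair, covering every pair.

states=5 start=0 accept={0,2,3} delta: 0a->1 0b->0 1a->1 1b->2 2a->3 2b->0 3a->0 3b->4 4a->2 4b->3

Grow the machine one transition at a time. Run the examples from 0; the earliest place one falls off (shortest prefix, ties alphabetical) gets sent to the lowest-numbered state that keeps every Accept/Reject pair distinguishable — a pair clashes when both reach the same state with identical unread suffix — and to a fresh state only if none does.
a: 0a undefined. 0a->0: no, aaba/ba meet in 0 with "ba" left. Open state 1: 0a->1.
b: 0b undefined. 0b->0: ok.
aa: 1a undefined. 1a->0: no, aabb/baa meet in 0. 1a->1: ok.
ab: 1b undefined. 1b->0: no, abbb/ababbb meet in 0. 1b->1: no, abbb/a meet in 1. Open state 2: 1b->2.
aba: 2a undefined. 2a->0: no, aaba/ababbb meet in 0. 2a->1: no, abbb/ababbb meet in 2 with "bb" left. 2a->2: no, ab/abaaa meet in 2. Open state 3: 2a->3.
abb: 2b undefined. 2b->0: ok.
abaa: 3a undefined. 3a->0: ok.
abab: 3b undefined. 3b->0: no, abbb/ababbb meet in 0. 3b->1: no, abbb/ababbb meet in 0. 3b->2: no, abbb/ababbb meet in 0. 3b->3: no, aaba/ababbb meet in 3. Open state 4: 3b->4.
ababa: 4a undefined. 4a->0: no, ababaa/a meet in 1. 4a->1: no, ababaa/a meet in 1. 4a->2: ok.
ababb: 4b undefined. 4b->0: no, abbb/ababbb meet in 0. 4b->1: no, ab/ababbb meet in 2. 4b->2: no, abbb/ababbb meet in 0. 4b->3: ok.
All examples now run through 5 states with every (state, symbol) defined. Accept strings end in {0,2,3}, Reject strings end in {1,4}; accept={0,2,3}.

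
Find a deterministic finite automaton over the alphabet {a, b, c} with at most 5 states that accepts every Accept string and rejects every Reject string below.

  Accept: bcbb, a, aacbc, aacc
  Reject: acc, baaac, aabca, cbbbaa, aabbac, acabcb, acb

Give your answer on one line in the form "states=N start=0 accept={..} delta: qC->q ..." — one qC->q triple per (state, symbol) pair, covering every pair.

State merging on the prefix tree: take the shortest (then alphabetical) example prefix whose next move is undefined and point that move at state 0, else 1, else 2, ...; a target is out if some Accept/Reject pair would then sit in one state with the same input left (inseparable). If every existing state is out, open a new one.
a: 0a undefined. 0a->0: no, aacc/acc meet in 0 with "cc" left. Open state 1: 0a->1.
b: 0b undefined. 0b->0: ok.
c: 0c undefined. 0c->0: ok.
aa: 1a undefined. 1a->0: no, bcbb/cbbbaa meet in 0. 1a->1: no, a/cbbbaa meet in 1. Open state 2: 1a->2.
ac: 1c undefined. 1c->0: no, bcbb/acc meet in 0. 1c->1: no, a/acc meet in 1. 1c->2: ok.
aab: 2b undefined. 2b->0: no, bcbb/acb meet in 0. 2b->1: no, a/acb meet in 1. 2b->2: ok.
aac: 2c undefined. 2c->0: no, bcbb/acc meet in 0. 2c->1: no, a/acc meet in 1. 2c->2: no, aacbc/acc meet in 2. Open state 3: 2c->3.
aca: 2a undefined. 2a->0: no, bcbb/baaac meet in 0. 2a->1: ok.
aacb: 3b undefined. 3b->0: ok.
aacc: 3c undefined. 3c->0: ok.
acab: 1b undefined. 1b->0: no, bcbb/acabcb meet in 0. 1b->1: ok.
aabca: 3a undefined. 3a->0: no, bcbb/aabca meet in 0. 3a->1: no, a/aabca meet in 1. 3a->2: ok.
All examples now run through 4 states with every (state, symbol) defined. Accept strings end in {0,1}, Reject strings end in {2,3}; accept={0,1}.

states=4 start=0 accept={0,1} delta: 0a->1 0b->0 0c->0 1a->2 1b->1 1c->2 2a->1 2b->2 2c->3 3a->2 3b->0 3c->0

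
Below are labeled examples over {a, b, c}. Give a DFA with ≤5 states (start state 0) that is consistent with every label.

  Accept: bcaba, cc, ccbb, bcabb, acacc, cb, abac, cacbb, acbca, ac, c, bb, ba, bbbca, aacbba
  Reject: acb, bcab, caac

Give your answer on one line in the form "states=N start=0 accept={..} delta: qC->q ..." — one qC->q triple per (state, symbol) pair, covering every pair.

states=4 start=0 accept={0,1} delta: 0a->1 0b->0 0c->0 1a->2 1b->2 1c->1 2a->0 2b->0 2c->3 3a->0 3b->0 3c->0

Fold the examples into a partial DFA from state 0: repeatedly fix the first undefined (state, symbol) met by the shortest-then-alphabetical prefix, trying targets in increasing order and rejecting any under which an Accept and a Reject string meet in one state with the same remainder; add a state when all current targets are rejected. Accepting states are where Accept strings end.
a: 0a undefined. 0a->0: no, cb/acb meet in 0 with "cb" left. Open state 1: 0a->1.
b: 0b undefined. 0b->0: ok.
c: 0c undefined. 0c->0: ok.
aa: 1a undefined. 1a->0: no, cc/caac meet in 0. 1a->1: no, ac/caac meet in 1 with "c" left. Open state 2: 1a->2.
ab: 1b undefined. 1b->0: no, cc/bcab meet in 0. 1b->1: no, bcabb/bcab meet in 1. 1b->2: ok.
ac: 1c undefined. 1c->0: no, cc/acb meet in 0. 1c->1: ok.
aac: 2c undefined. 2c->0: no, cc/caac meet in 0. 2c->1: no, acacc/caac meet in 1. 2c->2: no, acacc/acb meet in 2. Open state 3: 2c->3.
aba: 2a undefined. 2a->0: ok.
aacb: 3b undefined. 3b->0: ok.
acacc: 3c undefined. 3c->0: ok.
acbca: 3a undefined. 3a->0: ok.
bcabb: 2b undefined. 2b->0: ok.
All examples now run through 4 states with every (state, symbol) defined. Accept strings end in {0,1}, Reject strings end in {2,3}; accept={0,1}.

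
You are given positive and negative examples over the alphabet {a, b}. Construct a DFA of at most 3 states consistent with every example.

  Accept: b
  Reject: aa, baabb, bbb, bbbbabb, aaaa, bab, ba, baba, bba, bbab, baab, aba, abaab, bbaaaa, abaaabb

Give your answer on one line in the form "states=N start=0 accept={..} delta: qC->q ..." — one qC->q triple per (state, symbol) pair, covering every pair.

states=3 start=0 accept={1} delta: 0a->0 0b->1 1a->2 1b->2 2a->2 2b->2

Fold the examples into a partial DFA from state 0: repeatedly fix the first undefined (state, symbol) met by the shortest-then-alphabetical prefix, trying targets in increasing order and rejecting any under which an Accept and a Reject string meet in one state with the same remainder; add a state when all current targets are rejected. Accepting states are where Accept strings end.
a: 0a undefined. 0a->0: ok.
b: 0b undefined. 0b->0: no, b/aa meet in 0. Open state 1: 0b->1.
ba: 1a undefined. 1a->0: no, b/bab meet in 1. 1a->1: no, b/ba meet in 1. Open state 2: 1a->2.
bb: 1b undefined. 1b->0: no, b/bbb meet in 1. 1b->1: no, b/bbb meet in 1. 1b->2: ok.
baa: 2a undefined. 2a->0: no, b/bbab meet in 1. 2a->1: no, b/bba meet in 1. 2a->2: ok.
bab: 2b undefined. 2b->0: no, b/baabb meet in 1. 2b->1: no, b/bbb meet in 1. 2b->2: ok.
All examples now run through 3 states with every (state, symbol) defined. Accept strings end in {1}, Reject strings end in {0,2}; accept={1}.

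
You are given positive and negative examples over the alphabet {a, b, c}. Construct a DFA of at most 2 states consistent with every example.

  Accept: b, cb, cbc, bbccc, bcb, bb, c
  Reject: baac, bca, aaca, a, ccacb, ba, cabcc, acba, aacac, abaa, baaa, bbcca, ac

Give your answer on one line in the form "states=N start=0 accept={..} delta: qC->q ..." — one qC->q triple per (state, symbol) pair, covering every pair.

states=2 start=0 accept={0} delta: 0a->1 0b->0 0c->0 1a->1 1b->1 1c->1

State merging on the prefix tree: take the shortest (then alphabetical) example prefix whose next move is undefined and point that move at state 0, else 1, else 2, ...; a target is out if some Accept/Reject pair would then sit in one state with the same input left (inseparable). If every existing state is out, open a new one.
a: 0a undefined. 0a->0: no, c/ac meet in 0 with "c" left. Open state 1: 0a->1.
b: 0b undefined. 0b->0: ok.
c: 0c undefined. 0c->0: ok.
aa: 1a undefined. 1a->0: no, b/baac meet in 0. 1a->1: ok.
ab: 1b undefined. 1b->0: no, b/cabcc meet in 0. 1b->1: ok.
ac: 1c undefined. 1c->0: no, b/baac meet in 0. 1c->1: ok.
All examples now run through 2 states with every (state, symbol) defined. Accept strings end in {0}, Reject strings end in {1}; accept={0}.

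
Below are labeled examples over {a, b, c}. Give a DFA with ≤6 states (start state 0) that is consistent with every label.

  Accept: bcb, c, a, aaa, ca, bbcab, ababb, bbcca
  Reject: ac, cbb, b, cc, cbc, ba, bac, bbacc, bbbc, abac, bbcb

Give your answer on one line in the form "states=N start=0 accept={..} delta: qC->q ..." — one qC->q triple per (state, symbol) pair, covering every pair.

states=5 start=0 accept={0,1} delta: 0a->1 0b->2 0c->1 1a->0 1b->2 1c->2 2a->2 2b->3 2c->3 3a->0 3b->1 3c->4 4a->3 4b->2 4c->0

Fold the examples into a partial DFA from state 0: repeatedly fix the first undefined (state, symbol) met by the shortest-then-alphabetical prefix, trying targets in increasing order and rejecting any under which an Accept and a Reject string meet in one state with the same remainder; add a state when all current targets are rejected. Accepting states are where Accept strings end.
a: 0a undefined. 0a->0: no, c/ac meet in 0 with "c" left. Open state 1: 0a->1.
b: 0b undefined. 0b->0: no, bcb/bbcb meet in 0 with "cb" left. 0b->1: no, a/b meet in 1. Open state 2: 0b->2.
c: 0c undefined. 0c->0: no, c/cc meet in 0. 0c->1: ok.
aa: 1a undefined. 1a->0: ok.
ab: 1b undefined. 1b->0: no, c/cbc meet in 1. 1b->1: no, c/cbb meet in 1. 1b->2: ok.
ac: 1c undefined. 1c->0: no, ca/ac meet in 0. 1c->1: no, c/ac meet in 1. 1c->2: ok.
ba: 2a undefined. 2a->0: no, c/bac meet in 1. 2a->1: no, c/ba meet in 1. 2a->2: ok.
bb: 2b undefined. 2b->0: no, ca/cbb meet in 0. 2b->1: no, c/cbb meet in 1. 2b->2: no, bcb/bbcb meet in 2 with "cb" left. Open state 3: 2b->3.
bc: 2c undefined. 2c->0: no, bcb/ac meet in 2. 2c->1: no, bcb/ac meet in 2. 2c->2: no, bcb/cbb meet in 3. 2c->3: ok.
bba: 3a undefined. 3a->0: ok.
bbb: 3b undefined. 3b->0: no, c/bbbc meet in 1. 3b->1: ok.
bbc: 3c undefined. 3c->0: no, bbcab/ac meet in 2. 3c->1: no, bbcab/ac meet in 2. 3c->2: no, bbcab/cbb meet in 3. 3c->3: no, bcb/bbcb meet in 1. Open state 4: 3c->4.
bbca: 4a undefined. 4a->0: no, bbcab/ac meet in 2. 4a->1: no, bbcab/ac meet in 2. 4a->2: no, bbcab/cbb meet in 3. 4a->3: ok.
bbcb: 4b undefined. 4b->0: no, ca/bbcb meet in 0. 4b->1: no, bcb/bbcb meet in 1. 4b->2: ok.
bbcc: 4c undefined. 4c->0: ok.
All examples now run through 5 states with every (state, symbol) defined. Accept strings end in {0,1}, Reject strings end in {2,3}; accept={0,1}.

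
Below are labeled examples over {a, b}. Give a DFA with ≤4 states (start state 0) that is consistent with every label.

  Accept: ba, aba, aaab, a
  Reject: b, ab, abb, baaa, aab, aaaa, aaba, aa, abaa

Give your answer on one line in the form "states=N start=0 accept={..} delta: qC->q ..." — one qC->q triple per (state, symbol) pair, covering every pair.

Fold the examples into a partial DFA from state 0: repeatedly fix the first undefined (state, symbol) met by the shortest-then-alphabetical prefix, trying targets in increasing order and rejecting any under which an Accept and a Reject string meet in one state with the same remainder; add a state when all current targets are rejected. Accepting states are where Accept strings end.
a: 0a undefined. 0a->0: no, ba/aaba meet in 0 with "ba" left. Open state 1: 0a->1.
b: 0b undefined. 0b->0: ok.
aa: 1a undefined. 1a->0: no, ba/baaa meet in 1. 1a->1: no, ba/baaa meet in 1. Open state 2: 1a->2.
ab: 1b undefined. 1b->0: ok.
aaa: 2a undefined. 2a->0: no, ba/aaaa meet in 1. 2a->1: no, ba/baaa meet in 1. 2a->2: no, aaab/aab meet in 2 with "b" left. Open state 3: 2a->3.
aab: 2b undefined. 2b->0: no, ba/aaba meet in 1. 2b->1: no, ba/aab meet in 1. 2b->2: ok.
aaaa: 3a undefined. 3a->0: ok.
aaab: 3b undefined. 3b->0: no, aaab/b meet in 0. 3b->1: ok.
All examples now run through 4 states with every (state, symbol) defined. Accept strings end in {1}, Reject strings end in {0,2,3}; accept={1}.

states=4 start=0 accept={1} delta: 0a->1 0b->0 1a->2 1b->0 2a->3 2b->2 3a->0 3b->1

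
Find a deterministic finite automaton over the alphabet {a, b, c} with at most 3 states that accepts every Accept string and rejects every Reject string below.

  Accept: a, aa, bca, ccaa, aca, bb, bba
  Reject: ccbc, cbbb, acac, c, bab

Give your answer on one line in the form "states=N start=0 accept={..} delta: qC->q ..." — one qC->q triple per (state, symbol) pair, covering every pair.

Grow the machine one transition at a time. Run the examples from 0; the earliest place one falls off (shortest prefix, ties alphabetical) gets sent to the lowest-numbered state that keeps every Accept/Reject pair distinguishable — a pair clashes when both reach the same state with identical unread suffix — and to a fresh state only if none does.
a: 0a undefined. 0a->0: ok.
b: 0b undefined. 0b->0: no, a/bab meet in 0. Open state 1: 0b->1.
c: 0c undefined. 0c->0: no, a/acac meet in 0. 0c->1: ok.
ba: 1a undefined. 1a->0: ok.
bb: 1b undefined. 1b->0: no, a/cbbb meet in 0. 1b->1: no, bb/cbbb meet in 1. Open state 2: 1b->2.
bc: 1c undefined. 1c->0: no, a/ccbc meet in 0. 1c->1: ok.
bba: 2a undefined. 2a->0: ok.
cbb: 2b undefined. 2b->0: ok.
ccbc: 2c undefined. 2c->0: no, a/ccbc meet in 0. 2c->1: ok.
All examples now run through 3 states with every (state, symbol) defined. Accept strings end in {0,2}, Reject strings end in {1}; accept={0,2}.

states=3 start=0 accept={0,2} delta: 0a->0 0b->1 0c->1 1a->0 1b->2 1c->1 2a->0 2b->0 2c->1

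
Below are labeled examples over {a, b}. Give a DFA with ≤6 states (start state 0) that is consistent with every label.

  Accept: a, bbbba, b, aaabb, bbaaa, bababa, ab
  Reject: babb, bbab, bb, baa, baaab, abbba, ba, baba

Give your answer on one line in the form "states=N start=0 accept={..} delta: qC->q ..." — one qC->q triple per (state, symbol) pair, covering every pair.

states=6 start=0 accept={0,1,2} delta: 0a->1 0b->2 1a->0 1b->0 2a->3 2b->3 3a->4 3b->4 4a->5 4b->5 5a->0 5b->5

Grow the machine one transition at a time. Run the examples from 0; the earliest place one falls off (shortest prefix, ties alphabetical) gets sent to the lowest-numbered state that keeps every Accept/Reject pair distinguishable — a pair clashes when both reach the same state with identical unread suffix — and to a fresh state only if none does.
a: 0a undefined. 0a->0: no, aaabb/bb meet in 0 with "bb" left. Open state 1: 0a->1.
b: 0b undefined. 0b->0: no, a/ba meet in 1. 0b->1: no, bbbba/abbba meet in 1 with "bbba" left. Open state 2: 0b->2.
aa: 1a undefined. 1a->0: ok.
ab: 1b undefined. 1b->0: ok.
ba: 2a undefined. 2a->0: no, a/baa meet in 1. 2a->1: no, a/ba meet in 1. 2a->2: no, b/baa meet in 2. Open state 3: 2a->3.
bb: 2b undefined. 2b->0: no, a/abbba meet in 1. 2b->1: no, a/bb meet in 1. 2b->2: no, bbbba/abbba meet in 3. 2b->3: ok.
baa: 3a undefined. 3a->0: no, b/bbab meet in 2. 3a->1: no, a/baa meet in 1. 3a->2: no, b/baa meet in 2. 3a->3: no, bbaaa/bb meet in 3. Open state 4: 3a->4.
bab: 3b undefined. 3b->0: no, a/baba meet in 1. 3b->1: no, bababa/bb meet in 3. 3b->2: no, bbbba/baa meet in 4. 3b->3: no, bbbba/baa meet in 4. 3b->4: ok.
baaa: 4a undefined. 4a->0: no, b/baaab meet in 2. 4a->1: no, a/baba meet in 1. 4a->2: no, b/baba meet in 2. 4a->3: no, bbaaa/baa meet in 4. 4a->4: no, bbaaa/baa meet in 4. Open state 5: 4a->5.
babb: 4b undefined. 4b->0: no, ab/babb meet in 0. 4b->1: no, a/babb meet in 1. 4b->2: no, bbbba/bb meet in 3. 4b->3: no, bbbba/baa meet in 4. 4b->4: no, bbbba/baba meet in 5. 4b->5: ok.
baaab: 5b undefined. 5b->0: no, ab/baaab meet in 0. 5b->1: no, a/baaab meet in 1. 5b->2: no, b/baaab meet in 2. 5b->3: no, bababa/baa meet in 4. 5b->4: no, bababa/babb meet in 5. 5b->5: ok.
bbaaa: 5a undefined. 5a->0: ok.
All examples now run through 6 states with every (state, symbol) defined. Accept strings end in {0,1,2}, Reject strings end in {3,4,5}; accept={0,1,2}.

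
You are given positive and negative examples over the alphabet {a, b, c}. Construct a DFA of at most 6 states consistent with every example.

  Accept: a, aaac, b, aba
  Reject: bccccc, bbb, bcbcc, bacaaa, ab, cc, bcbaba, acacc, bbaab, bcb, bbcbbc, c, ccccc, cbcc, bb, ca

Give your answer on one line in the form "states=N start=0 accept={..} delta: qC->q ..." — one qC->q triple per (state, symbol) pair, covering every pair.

State merging on the prefix tree: take the shortest (then alphabetical) example prefix whose next move is undefined and point that move at state 0, else 1, else 2, ...; a target is out if some Accept/Reject pair would then sit in one state with the same input left (inseparable). If every existing state is out, open a new one.
a: 0a undefined. 0a->0: no, aaac/c meet in 0 with "c" left. Open state 1: 0a->1.
b: 0b undefined. 0b->0: no, b/bbb meet in 0. 0b->1: ok.
c: 0c undefined. 0c->0: no, a/ca meet in 1. 0c->1: no, a/c meet in 1. Open state 2: 0c->2.
aa: 1a undefined. 1a->0: ok.
ab: 1b undefined. 1b->0: no, a/bbb meet in 1. 1b->1: no, a/bbb meet in 1. 1b->2: no, aba/ca meet in 2 with "a" left. Open state 3: 1b->3.
ac: 1c undefined. 1c->0: no, a/bcb meet in 1. 1c->1: no, a/bccccc meet in 1. 1c->2: no, aaac/c meet in 2. 1c->3: no, aaac/ab meet in 3. Open state 4: 1c->4.
ca: 2a undefined. 2a->0: ok.
cb: 2b undefined. 2b->0: ok.
cc: 2c undefined. 2c->0: ok.
aba: 3a undefined. 3a->0: no, aba/bacaaa meet in 0. 3a->1: no, a/bbaab meet in 1. 3a->2: no, a/bbaab meet in 1. 3a->3: no, aba/ab meet in 3. 3a->4: ok.
aca: 4a undefined. 4a->0: no, a/bbaab meet in 1. 4a->1: ok.
bbb: 3b undefined. 3b->0: ok.
bbc: 3c undefined. 3c->0: ok.
bcb: 4b undefined. 4b->0: no, aaac/bcbaba meet in 4. 4b->1: no, a/bcb meet in 1. 4b->2: ok.
bcc: 4c undefined. 4c->0: ok.
All examples now run through 5 states with every (state, symbol) defined. Accept strings end in {1,4}, Reject strings end in {0,2,3}; accept={1,4}.

states=5 start=0 accept={1,4} delta: 0a->1 0b->1 0c->2 1a->0 1b->3 1c->4 2a->0 2b->0 2c->0 3a->4 3b->0 3c->0 4a->1 4b->2 4c->0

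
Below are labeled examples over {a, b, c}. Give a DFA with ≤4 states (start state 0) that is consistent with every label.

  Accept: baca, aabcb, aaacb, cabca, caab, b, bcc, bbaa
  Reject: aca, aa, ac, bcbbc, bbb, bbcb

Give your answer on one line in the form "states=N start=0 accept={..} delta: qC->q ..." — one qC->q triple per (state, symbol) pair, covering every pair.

State merging on the prefix tree: take the shortest (then alphabetical) example prefix whose next move is undefined and point that move at state 0, else 1, else 2, ...; a target is out if some Accept/Reject pair would then sit in one state with the same input left (inseparable). If every existing state is out, open a new one.
a: 0a undefined. 0a->0: ok.
b: 0b undefined. 0b->0: no, baca/aca meet in 0 with "ca" left. Open state 1: 0b->1.
c: 0c undefined. 0c->0: ok.
ba: 1a undefined. 1a->0: no, baca/aca meet in 0. 1a->1: ok.
bb: 1b undefined. 1b->0: no, aaacb/bbb meet in 1. 1b->1: no, aabcb/bbcb meet in 1 with "cb" left. Open state 2: 1b->2.
bc: 1c undefined. 1c->0: no, baca/aca meet in 0. 1c->1: ok.
bba: 2a undefined. 2a->0: no, bbaa/aca meet in 0. 2a->1: ok.
bbb: 2b undefined. 2b->0: ok.
bbc: 2c undefined. 2c->0: no, baca/bbcb meet in 1. 2c->1: no, aabcb/bbcb meet in 2. 2c->2: ok.
All examples now run through 3 states with every (state, symbol) defined. Accept strings end in {1,2}, Reject strings end in {0}; accept={1,2}.

states=3 start=0 accept={1,2} delta: 0a->0 0b->1 0c->0 1a->1 1b->2 1c->1 2a->1 2b->0 2c->2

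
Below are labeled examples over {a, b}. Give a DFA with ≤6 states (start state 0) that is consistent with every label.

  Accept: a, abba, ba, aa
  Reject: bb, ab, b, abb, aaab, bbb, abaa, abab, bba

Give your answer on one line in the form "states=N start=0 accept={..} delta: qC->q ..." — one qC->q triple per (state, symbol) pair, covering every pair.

Fold the examples into a partial DFA from state 0: repeatedly fix the first undefined (state, symbol) met by the shortest-then-alphabetical prefix, trying targets in increasing order and rejecting any under which an Accept and a Reject string meet in one state with the same remainder; add a state when all current targets are rejected. Accepting states are where Accept strings end.
a: 0a undefined. 0a->0: no, abba/bba meet in 0 with "bba" left. Open state 1: 0a->1.
b: 0b undefined. 0b->0: no, a/bba meet in 1. 0b->1: no, a/b meet in 1. Open state 2: 0b->2.
aa: 1a undefined. 1a->0: ok.
ab: 1b undefined. 1b->0: no, aa/ab meet in 0. 1b->1: no, a/ab meet in 1. 1b->2: no, abba/bba meet in 2 with "ba" left. Open state 3: 1b->3.
ba: 2a undefined. 2a->0: ok.
bb: 2b undefined. 2b->0: no, a/bba meet in 1. 2b->1: no, a/bb meet in 1. 2b->2: no, ba/bba meet in 0. 2b->3: ok.
aba: 3a undefined. 3a->0: no, a/abaa meet in 1. 3a->1: no, a/bba meet in 1. 3a->2: no, ba/abaa meet in 0. 3a->3: ok.
abb: 3b undefined. 3b->0: no, ba/abb meet in 0. 3b->1: no, a/abb meet in 1. 3b->2: ok.
All examples now run through 4 states with every (state, symbol) defined. Accept strings end in {0,1}, Reject strings end in {2,3}; accept={0,1}.

states=4 start=0 accept={0,1} delta: 0a->1 0b->2 1a->0 1b->3 2a->0 2b->3 3a->3 3b->2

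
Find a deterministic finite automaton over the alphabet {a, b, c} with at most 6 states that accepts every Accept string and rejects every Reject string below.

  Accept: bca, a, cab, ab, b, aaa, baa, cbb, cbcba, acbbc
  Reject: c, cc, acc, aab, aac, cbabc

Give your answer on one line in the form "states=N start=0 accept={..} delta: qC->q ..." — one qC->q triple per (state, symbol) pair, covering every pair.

states=5 start=0 accept={0,1,3,4} delta: 0a->1 0b->0 0c->2 1a->3 1b->0 1c->2 2a->0 2b->4 2c->2 3a->0 3b->2 3c->2 4a->0 4b->4 4c->0

Fold the examples into a partial DFA from state 0: repeatedly fix the first undefined (state, symbol) met by the shortest-then-alphabetical prefix, trying targets in increasing order and rejecting any under which an Accept and a Reject string meet in one state with the same remainder; add a state when all current targets are rejected. Accepting states are where Accept strings end.
a: 0a undefined. 0a->0: no, ab/aab meet in 0 with "b" left. Open state 1: 0a->1.
b: 0b undefined. 0b->0: ok.
c: 0c undefined. 0c->0: no, b/c meet in 0. 0c->1: no, a/c meet in 1. Open state 2: 0c->2.
aa: 1a undefined. 1a->0: no, b/aab meet in 0. 1a->1: no, ab/aab meet in 1 with "b" left. 1a->2: no, baa/c meet in 2. Open state 3: 1a->3.
ab: 1b undefined. 1b->0: ok.
ac: 1c undefined. 1c->0: no, acbbc/c meet in 2. 1c->1: no, a/acc meet in 1. 1c->2: ok.
ca: 2a undefined. 2a->0: ok.
cb: 2b undefined. 2b->0: no, acbbc/c meet in 2. 2b->1: no, acbbc/c meet in 2. 2b->2: no, cbb/c meet in 2. 2b->3: no, cbb/aab meet in 3 with "b" left. Open state 4: 2b->4.
cc: 2c undefined. 2c->0: no, bca/cc meet in 0. 2c->1: no, a/cc meet in 1. 2c->2: ok.
aaa: 3a undefined. 3a->0: ok.
aab: 3b undefined. 3b->0: no, bca/aab meet in 0. 3b->1: no, a/aab meet in 1. 3b->2: ok.
aac: 3c undefined. 3c->0: no, bca/aac meet in 0. 3c->1: no, a/aac meet in 1. 3c->2: ok.
cba: 4a undefined. 4a->0: ok.
cbb: 4b undefined. 4b->0: no, acbbc/c meet in 2. 4b->1: no, acbbc/c meet in 2. 4b->2: no, cbb/c meet in 2. 4b->3: no, acbbc/c meet in 2. 4b->4: ok.
cbc: 4c undefined. 4c->0: ok.
All examples now run through 5 states with every (state, symbol) defined. Accept strings end in {0,1,3,4}, Reject strings end in {2}; accept={0,1,3,4}.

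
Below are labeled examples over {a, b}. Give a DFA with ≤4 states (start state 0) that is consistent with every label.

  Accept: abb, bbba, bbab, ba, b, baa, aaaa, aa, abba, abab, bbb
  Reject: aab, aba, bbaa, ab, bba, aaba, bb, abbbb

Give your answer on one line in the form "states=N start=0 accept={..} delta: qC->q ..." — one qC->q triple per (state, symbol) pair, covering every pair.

Grow the machine one transition at a time. Run the examples from 0; the earliest place one falls off (shortest prefix, ties alphabetical) gets sent to the lowest-numbered state that keeps every Accept/Reject pair distinguishable — a pair clashes when both reach the same state with identical unread suffix — and to a fresh state only if none does.
a: 0a undefined. 0a->0: no, abb/bb meet in 0 with "bb" left. Open state 1: 0a->1.
b: 0b undefined. 0b->0: no, bbba/bba meet in 1. 0b->1: ok.
aa: 1a undefined. 1a->0: no, ba/aaba meet in 0. 1a->1: ok.
ab: 1b undefined. 1b->0: no, abb/aba meet in 1. 1b->1: no, abb/aab meet in 1. Open state 2: 1b->2.
aba: 2a undefined. 2a->0: no, bbab/bbaa meet in 1. 2a->1: no, bbab/aab meet in 2. 2a->2: ok.
abb: 2b undefined. 2b->0: ok.
All examples now run through 3 states with every (state, symbol) defined. Accept strings end in {0,1}, Reject strings end in {2}; accept={0,1}.

states=3 start=0 accept={0,1} delta: 0a->1 0b->1 1a->1 1b->2 2a->2 2b->0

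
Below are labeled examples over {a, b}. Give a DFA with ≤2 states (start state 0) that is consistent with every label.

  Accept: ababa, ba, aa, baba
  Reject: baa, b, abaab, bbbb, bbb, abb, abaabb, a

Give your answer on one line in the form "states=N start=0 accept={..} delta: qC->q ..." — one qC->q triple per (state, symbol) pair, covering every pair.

Fold the examples into a partial DFA from state 0: repeatedly fix the first undefined (state, symbol) met by the shortest-then-alphabetical prefix, trying targets in increasing order and rejecting any under which an Accept and a Reject string meet in one state with the same remainder; add a state when all current targets are rejected. Accepting states are where Accept strings end.
a: 0a undefined. 0a->0: no, aa/a meet in 0. Open state 1: 0a->1.
b: 0b undefined. 0b->0: no, ba/a meet in 1. 0b->1: ok.
aa: 1a undefined. 1a->0: ok.
ab: 1b undefined. 1b->0: no, ababa/baa meet in 1. 1b->1: ok.
All examples now run through 2 states with every (state, symbol) defined. Accept strings end in {0}, Reject strings end in {1}; accept={0}.

states=2 start=0 accept={0} delta: 0a->1 0b->1 1a->0 1b->1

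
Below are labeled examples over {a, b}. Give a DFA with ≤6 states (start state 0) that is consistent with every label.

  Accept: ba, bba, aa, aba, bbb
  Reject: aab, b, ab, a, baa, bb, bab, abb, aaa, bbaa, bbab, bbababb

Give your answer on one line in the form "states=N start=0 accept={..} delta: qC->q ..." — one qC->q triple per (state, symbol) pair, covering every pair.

states=4 start=0 accept={0} delta: 0a->1 0b->2 1a->0 1b->1 2a->0 2b->3 3a->0 3b->0

Grow the machine one transition at a time. Run the examples from 0; the earliest place one falls off (shortest prefix, ties alphabetical) gets sent to the lowest-numbered state that keeps every Accept/Reject pair distinguishable — a pair clashes when both reach the same state with identical unread suffix — and to a fresh state only if none does.
a: 0a undefined. 0a->0: no, aa/a meet in 0. Open state 1: 0a->1.
b: 0b undefined. 0b->0: no, ba/a meet in 1. 0b->1: no, bbb/abb meet in 1 with "bb" left. Open state 2: 0b->2.
aa: 1a undefined. 1a->0: ok.
ab: 1b undefined. 1b->0: no, aa/ab meet in 0. 1b->1: ok.
ba: 2a undefined. 2a->0: ok.
bb: 2b undefined. 2b->0: no, ba/bb meet in 0. 2b->1: no, bbb/ab meet in 1. 2b->2: no, bbb/aab meet in 2. Open state 3: 2b->3.
bba: 3a undefined. 3a->0: ok.
bbb: 3b undefined. 3b->0: ok.
All examples now run through 4 states with every (state, symbol) defined. Accept strings end in {0}, Reject strings end in {1,2,3}; accept={0}.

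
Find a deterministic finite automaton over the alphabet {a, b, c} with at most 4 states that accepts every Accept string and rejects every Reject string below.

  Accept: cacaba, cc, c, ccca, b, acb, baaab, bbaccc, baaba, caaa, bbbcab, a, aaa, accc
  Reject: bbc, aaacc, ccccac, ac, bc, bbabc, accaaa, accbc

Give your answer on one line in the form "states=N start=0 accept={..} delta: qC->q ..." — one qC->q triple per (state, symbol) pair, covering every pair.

states=4 start=0 accept={0,1} delta: 0a->1 0b->1 0c->0 1a->0 1b->1 1c->2 2a->2 2b->0 2c->3 3a->2 3b->1 3c->0

Grow the machine one transition at a time. Run the examples from 0; the earliest place one falls off (shortest prefix, ties alphabetical) gets sent to the lowest-numbered state that keeps every Accept/Reject pair distinguishable — a pair clashes when both reach the same state with identical unread suffix — and to a fresh state only if none does.
a: 0a undefined. 0a->0: no, cc/aaacc meet in 0 with "cc" left. Open state 1: 0a->1.
b: 0b undefined. 0b->0: no, c/bbc meet in 0 with "c" left. 0b->1: ok.
c: 0c undefined. 0c->0: ok.
aa: 1a undefined. 1a->0: ok.
ac: 1c undefined. 1c->0: no, cc/aaacc meet in 0. 1c->1: no, cacaba/accaaa meet in 0. Open state 2: 1c->2.
bb: 1b undefined. 1b->0: no, cc/bbc meet in 0. 1b->1: ok.
acb: 2b undefined. 2b->0: ok.
acc: 2c undefined. 2c->0: no, cc/aaacc meet in 0. 2c->1: no, cc/accaaa meet in 0. 2c->2: no, cc/accbc meet in 0. Open state 3: 2c->3.
acca: 3a undefined. 3a->0: no, cc/accaaa meet in 0. 3a->1: no, ccca/accaaa meet in 1. 3a->2: ok.
accb: 3b undefined. 3b->0: no, cc/accbc meet in 0. 3b->1: ok.
accc: 3c undefined. 3c->0: ok.
caca: 2a undefined. 2a->0: no, ccca/accaaa meet in 1. 2a->1: no, cacaba/accaaa meet in 0. 2a->2: ok.
All examples now run through 4 states with every (state, symbol) defined. Accept strings end in {0,1}, Reject strings end in {2,3}; accept={0,1}.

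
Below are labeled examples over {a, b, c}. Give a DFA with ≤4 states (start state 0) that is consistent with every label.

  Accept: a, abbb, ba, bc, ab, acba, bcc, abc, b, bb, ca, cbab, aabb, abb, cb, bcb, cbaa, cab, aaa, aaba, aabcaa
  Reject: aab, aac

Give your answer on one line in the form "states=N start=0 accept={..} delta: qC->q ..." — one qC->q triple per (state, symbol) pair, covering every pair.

states=4 start=0 accept={0,1,2} delta: 0a->1 0b->0 0c->0 1a->2 1b->0 1c->0 2a->0 2b->3 2c->3 3a->0 3b->0 3c->0

State merging on the prefix tree: take the shortest (then alphabetical) example prefix whose next move is undefined and point that move at state 0, else 1, else 2, ...; a target is out if some Accept/Reject pair would then sit in one state with the same input left (inseparable). If every existing state is out, open a new one.
a: 0a undefined. 0a->0: no, ab/aab meet in 0 with "b" left. Open state 1: 0a->1.
b: 0b undefined. 0b->0: ok.
c: 0c undefined. 0c->0: ok.
aa: 1a undefined. 1a->0: no, bc/aab meet in 0. 1a->1: no, ab/aab meet in 1 with "b" left. Open state 2: 1a->2.
ab: 1b undefined. 1b->0: ok.
ac: 1c undefined. 1c->0: ok.
aaa: 2a undefined. 2a->0: ok.
aab: 2b undefined. 2b->0: no, abbb/aab meet in 0. 2b->1: no, a/aab meet in 1. 2b->2: no, aabb/aab meet in 2. Open state 3: 2b->3.
aac: 2c undefined. 2c->0: no, abbb/aac meet in 0. 2c->1: no, a/aac meet in 1. 2c->2: no, cbaa/aac meet in 2. 2c->3: ok.
aaba: 3a undefined. 3a->0: ok.
aabb: 3b undefined. 3b->0: ok.
aabc: 3c undefined. 3c->0: ok.
All examples now run through 4 states with every (state, symbol) defined. Accept strings end in {0,1,2}, Reject strings end in {3}; accept={0,1,2}.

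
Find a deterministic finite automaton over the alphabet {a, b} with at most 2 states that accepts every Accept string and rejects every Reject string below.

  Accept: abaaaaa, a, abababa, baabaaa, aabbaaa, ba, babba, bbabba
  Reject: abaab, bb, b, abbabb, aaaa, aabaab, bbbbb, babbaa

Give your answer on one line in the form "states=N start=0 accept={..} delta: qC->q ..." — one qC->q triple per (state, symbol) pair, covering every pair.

State merging on the prefix tree: take the shortest (then alphabetical) example prefix whose next move is undefined and point that move at state 0, else 1, else 2, ...; a target is out if some Accept/Reject pair would then sit in one state with the same input left (inseparable). If every existing state is out, open a new one.
a: 0a undefined. 0a->0: no, a/aaaa meet in 0. Open state 1: 0a->1.
b: 0b undefined. 0b->0: ok.
aa: 1a undefined. 1a->0: ok.
ab: 1b undefined. 1b->0: ok.
All examples now run through 2 states with every (state, symbol) defined. Accept strings end in {1}, Reject strings end in {0}; accept={1}.

states=2 start=0 accept={1} delta: 0a->1 0b->0 1a->0 1b->0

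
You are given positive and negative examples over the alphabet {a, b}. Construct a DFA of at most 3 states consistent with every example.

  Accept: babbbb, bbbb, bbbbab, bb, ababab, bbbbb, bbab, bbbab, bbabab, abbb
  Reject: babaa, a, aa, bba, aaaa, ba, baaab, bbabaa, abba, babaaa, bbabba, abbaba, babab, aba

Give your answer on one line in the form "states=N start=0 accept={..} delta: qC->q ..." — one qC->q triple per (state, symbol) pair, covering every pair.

Grow the machine one transition at a time. Run the examples from 0; the earliest place one falls off (shortest prefix, ties alphabetical) gets sent to the lowest-numbered state that keeps every Accept/Reject pair distinguishable — a pair clashes when both reach the same state with identical unread suffix — and to a fresh state only if none does.
a: 0a undefined. 0a->0: no, ababab/babab meet in 0 with "babab" left. Open state 1: 0a->1.
b: 0b undefined. 0b->0: no, bbabab/babab meet in 1 with "bab" left. 0b->1: ok.
aa: 1a undefined. 1a->0: ok.
ab: 1b undefined. 1b->0: no, babbbb/aa meet in 0. 1b->1: no, babbbb/babaa meet in 1. Open state 2: 1b->2.
aba: 2a undefined. 2a->0: no, ababab/babaa meet in 1. 2a->1: ok.
abb: 2b undefined. 2b->0: no, babbbb/babaa meet in 1. 2b->1: no, bbbbb/babaa meet in 1. 2b->2: ok.
All examples now run through 3 states with every (state, symbol) defined. Accept strings end in {2}, Reject strings end in {0,1}; accept={2}.

states=3 start=0 accept={2} delta: 0a->1 0b->1 1a->0 1b->2 2a->1 2b->2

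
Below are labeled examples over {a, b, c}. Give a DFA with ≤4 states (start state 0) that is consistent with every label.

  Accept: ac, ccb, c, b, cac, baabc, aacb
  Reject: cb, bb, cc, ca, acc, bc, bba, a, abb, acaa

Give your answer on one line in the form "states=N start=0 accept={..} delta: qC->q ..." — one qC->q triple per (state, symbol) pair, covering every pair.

states=4 start=0 accept={2,3} delta: 0a->1 0b->2 0c->2 1a->1 1b->1 1c->3 2a->0 2b->0 2c->0 3a->0 3b->2 3c->0

Fold the examples into a partial DFA from state 0: repeatedly fix the first undefined (state, symbol) met by the shortest-then-alphabetical prefix, trying targets in increasing order and rejecting any under which an Accept and a Reject string meet in one state with the same remainder; add a state when all current targets are rejected. Accepting states are where Accept strings end.
a: 0a undefined. 0a->0: no, aacb/cb meet in 0 with "cb" left. Open state 1: 0a->1.
b: 0b undefined. 0b->0: no, c/bc meet in 0 with "c" left. 0b->1: no, ac/bc meet in 1 with "c" left. Open state 2: 0b->2.
c: 0c undefined. 0c->0: no, ccb/cb meet in 2. 0c->1: no, ac/cc meet in 1 with "c" left. 0c->2: ok.
aa: 1a undefined. 1a->0: no, aacb/cb meet in 2 with "b" left. 1a->1: ok.
ab: 1b undefined. 1b->0: no, c/abb meet in 2. 1b->1: ok.
ac: 1c undefined. 1c->0: no, c/acc meet in 2. 1c->1: no, ac/acc meet in 1. 1c->2: no, aacb/cb meet in 2 with "b" left. Open state 3: 1c->3.
ba: 2a undefined. 2a->0: ok.
bb: 2b undefined. 2b->0: ok.
bc: 2c undefined. 2c->0: ok.
aca: 3a undefined. 3a->0: ok.
acc: 3c undefined. 3c->0: ok.
aacb: 3b undefined. 3b->0: no, aacb/cb meet in 0. 3b->1: no, aacb/bba meet in 1. 3b->2: ok.
All examples now run through 4 states with every (state, symbol) defined. Accept strings end in {2,3}, Reject strings end in {0,1}; accept={2,3}.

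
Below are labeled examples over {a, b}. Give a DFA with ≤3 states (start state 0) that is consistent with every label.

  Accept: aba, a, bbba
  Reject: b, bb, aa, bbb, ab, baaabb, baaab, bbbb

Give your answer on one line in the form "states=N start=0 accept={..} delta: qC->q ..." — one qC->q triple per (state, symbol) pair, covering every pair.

states=2 start=0 accept={1} delta: 0a->1 0b->0 1a->0 1b->0

State merging on the prefix tree: take the shortest (then alphabetical) example prefix whose next move is undefined and point that move at state 0, else 1, else 2, ...; a target is out if some Accept/Reject pair would then sit in one state with the same input left (inseparable). If every existing state is out, open a new one.
a: 0a undefined. 0a->0: no, a/aa meet in 0. Open state 1: 0a->1.
b: 0b undefined. 0b->0: ok.
aa: 1a undefined. 1a->0: ok.
ab: 1b undefined. 1b->0: ok.
All examples now run through 2 states with every (state, symbol) defined. Accept strings end in {1}, Reject strings end in {0}; accept={1}.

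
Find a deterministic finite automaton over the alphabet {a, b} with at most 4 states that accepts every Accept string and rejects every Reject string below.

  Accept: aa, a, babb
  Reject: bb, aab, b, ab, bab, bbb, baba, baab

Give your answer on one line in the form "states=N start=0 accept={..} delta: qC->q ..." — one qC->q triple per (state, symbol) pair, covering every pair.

states=4 start=0 accept={0} delta: 0a->0 0b->1 1a->2 1b->1 2a->0 2b->3 3a->1 3b->0

Grow the machine one transition at a time. Run the examples from 0; the earliest place one falls off (shortest prefix, ties alphabetical) gets sent to the lowest-numbered state that keeps every Accept/Reject pair distinguishable — a pair clashes when both reach the same state with identical unread suffix — and to a fresh state only if none does.
a: 0a undefined. 0a->0: ok.
b: 0b undefined. 0b->0: no, aa/bb meet in 0. Open state 1: 0b->1.
ba: 1a undefined. 1a->0: no, aa/baba meet in 0. 1a->1: no, babb/bbb meet in 1 with "bb" left. Open state 2: 1a->2.
bb: 1b undefined. 1b->0: no, aa/bb meet in 0. 1b->1: ok.
baa: 2a undefined. 2a->0: ok.
bab: 2b undefined. 2b->0: no, aa/bab meet in 0. 2b->1: no, babb/bb meet in 1. 2b->2: no, aa/baba meet in 0. Open state 3: 2b->3.
baba: 3a undefined. 3a->0: no, aa/baba meet in 0. 3a->1: ok.
babb: 3b undefined. 3b->0: ok.
All examples now run through 4 states with every (state, symbol) defined. Accept strings end in {0}, Reject strings end in {1,3}; accept={0}.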